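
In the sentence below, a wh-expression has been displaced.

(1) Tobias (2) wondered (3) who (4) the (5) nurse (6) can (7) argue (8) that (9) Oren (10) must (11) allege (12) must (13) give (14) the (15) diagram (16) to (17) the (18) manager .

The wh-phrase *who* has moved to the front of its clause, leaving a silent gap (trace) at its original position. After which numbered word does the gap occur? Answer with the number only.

11

Underlying clause: The nurse can argue that Oren must allege who must give the diagram to the manager.
The filler 'who' is interpreted as the subject of the clause embedded under 'allege'. Fronting leaves a gap immediately after 'allege':
Tobias wondered who the nurse can argue that Oren must allege ___ must give the diagram to the manager.
'allege' is word 11.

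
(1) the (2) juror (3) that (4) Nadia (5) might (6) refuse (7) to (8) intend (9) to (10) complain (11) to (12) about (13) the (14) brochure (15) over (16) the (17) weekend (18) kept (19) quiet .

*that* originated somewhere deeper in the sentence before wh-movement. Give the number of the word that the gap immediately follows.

11

The filler 'that' is interpreted as the object of the preposition 'to'. Fronting leaves a gap immediately after 'to':
The juror that Nadia might refuse to intend to complain to ___ about the brochure over the weekend kept quiet.
'to' is word 11.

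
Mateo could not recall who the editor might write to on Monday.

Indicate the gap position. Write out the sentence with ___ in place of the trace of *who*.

Mateo could not recall who the editor might write to ___ on Monday.

Before movement: The editor might write to who on Monday.
'who' is the object of the preposition 'to'. The gap is right after 'to'.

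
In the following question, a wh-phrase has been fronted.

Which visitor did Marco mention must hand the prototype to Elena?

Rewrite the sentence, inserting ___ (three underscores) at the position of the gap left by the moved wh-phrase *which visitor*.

Which visitor did Marco mention ___ must hand the prototype to Elena?

In situ: Marco did mention which visitor must hand the prototype to Elena.
'which visitor' is the subject of the clause embedded under 'mention'. The gap is right after 'mention'.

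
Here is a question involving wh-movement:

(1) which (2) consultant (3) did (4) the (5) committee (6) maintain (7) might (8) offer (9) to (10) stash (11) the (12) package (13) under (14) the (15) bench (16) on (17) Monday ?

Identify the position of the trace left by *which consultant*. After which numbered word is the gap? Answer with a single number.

6

In situ: The committee did maintain which consultant might offer to stash the package under the bench on Monday.
'which consultant' is the subject of the clause embedded under 'maintain'. It moves to the left edge, and the trace sits right after 'maintain':
Which consultant did the committee maintain ___ might offer to stash the package under the bench on Monday?
'maintain' is word 6.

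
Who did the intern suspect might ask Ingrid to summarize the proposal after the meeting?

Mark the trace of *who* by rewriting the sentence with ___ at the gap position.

Underlying clause: The intern did suspect who might ask Ingrid to summarize the proposal after the meeting.
The filler 'who' is interpreted as the subject of the clause embedded under 'suspect'. The gap is right after 'suspect'.

Who did the intern suspect ___ might ask Ingrid to summarize the proposal after the meeting?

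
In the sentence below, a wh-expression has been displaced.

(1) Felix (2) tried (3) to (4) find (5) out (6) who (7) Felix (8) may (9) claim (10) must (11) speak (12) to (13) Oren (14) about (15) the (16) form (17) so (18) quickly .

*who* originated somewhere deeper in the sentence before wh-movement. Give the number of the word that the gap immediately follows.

Before movement: Felix may claim who must speak to Oren about the form so quickly.
'who' is the subject of the clause embedded under 'claim'. Wh-movement fronts it, leaving a gap right after 'claim':
Felix tried to find out who Felix may claim ___ must speak to Oren about the form so quickly.
'claim' is word 9.

9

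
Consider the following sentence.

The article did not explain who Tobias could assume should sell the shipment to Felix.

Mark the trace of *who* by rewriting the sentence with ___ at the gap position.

The article did not explain who Tobias could assume ___ should sell the shipment to Felix.

Underlying clause: Tobias could assume who should sell the shipment to Felix.
'who' functions as the subject of the clause embedded under 'assume'. The gap is right after 'assume'.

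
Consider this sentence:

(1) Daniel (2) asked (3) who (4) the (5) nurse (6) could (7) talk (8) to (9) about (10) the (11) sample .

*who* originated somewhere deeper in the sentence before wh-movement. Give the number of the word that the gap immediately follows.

8

In situ: The nurse could talk to who about the sample.
'who' is the object of the preposition 'to'. Fronting leaves a gap immediately after 'to':
Daniel asked who the nurse could talk to ___ about the sample.
'to' is word 8.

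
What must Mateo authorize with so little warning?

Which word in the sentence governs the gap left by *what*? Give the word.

Before movement: Mateo must authorize what with so little warning.
'what' functions as the direct object of 'authorize'. Fronting leaves a gap immediately after 'authorize':
What must Mateo authorize ___ with so little warning?

authorize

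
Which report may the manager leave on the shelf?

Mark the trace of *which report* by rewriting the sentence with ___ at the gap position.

Before movement: The manager may leave which report on the shelf.
'which report' functions as the direct object of 'leave'. The gap is right after 'leave'.

Which report may the manager leave ___ on the shelf?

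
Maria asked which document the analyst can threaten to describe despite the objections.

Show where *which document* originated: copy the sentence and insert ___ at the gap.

In situ: The analyst can threaten to describe which document despite the objections.
'which document' is the direct object of 'describe'. The gap is right after 'describe'.

Maria asked which document the analyst can threaten to describe ___ despite the objections.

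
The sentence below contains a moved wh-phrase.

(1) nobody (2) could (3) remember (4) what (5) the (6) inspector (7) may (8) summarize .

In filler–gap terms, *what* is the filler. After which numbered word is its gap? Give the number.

8

Pre-movement form: The inspector may summarize what.
'what' functions as the direct object of 'summarize'. It moves to the left edge, and the trace sits right after 'summarize':
Nobody could remember what the inspector may summarize ___.
'summarize' is word 8.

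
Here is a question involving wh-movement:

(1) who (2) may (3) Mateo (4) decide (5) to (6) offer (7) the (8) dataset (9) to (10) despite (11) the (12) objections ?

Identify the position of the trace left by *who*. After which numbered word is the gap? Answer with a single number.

9

Pre-movement form: Mateo may decide to offer the dataset to who despite the objections.
The filler 'who' is interpreted as the object of the preposition 'to' (recipient of 'offer'). It moves to the left edge, and the trace sits right after 'to':
Who may Mateo decide to offer the dataset to ___ despite the objections?
'to' is word 9.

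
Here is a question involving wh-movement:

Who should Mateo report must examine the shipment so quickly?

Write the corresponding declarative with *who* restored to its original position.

Mateo should report who must examine the shipment so quickly.

'who' is the subject of the clause embedded under 'report'. It moves to the left edge, and the trace sits right after 'report':
Who should Mateo report ___ must examine the shipment so quickly?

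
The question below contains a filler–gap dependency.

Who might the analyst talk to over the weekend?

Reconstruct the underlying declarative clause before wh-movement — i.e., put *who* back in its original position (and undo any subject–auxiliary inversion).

The analyst might talk to who over the weekend.

The filler 'who' is interpreted as the object of the preposition 'to'. Wh-movement fronts it, leaving a gap right after 'to':
Who might the analyst talk to ___ over the weekend?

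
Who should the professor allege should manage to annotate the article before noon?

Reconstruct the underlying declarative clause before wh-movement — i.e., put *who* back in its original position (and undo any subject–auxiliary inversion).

The professor should allege who should manage to annotate the article before noon.

'who' functions as the subject of the clause embedded under 'allege'. Fronting leaves a gap immediately after 'allege':
Who should the professor allege ___ should manage to annotate the article before noon?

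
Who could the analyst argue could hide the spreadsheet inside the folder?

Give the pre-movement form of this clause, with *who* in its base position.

The analyst could argue who could hide the spreadsheet inside the folder.

The filler 'who' is interpreted as the subject of the clause embedded under 'argue'. Fronting leaves a gap immediately after 'argue':
Who could the analyst argue ___ could hide the spreadsheet inside the folder?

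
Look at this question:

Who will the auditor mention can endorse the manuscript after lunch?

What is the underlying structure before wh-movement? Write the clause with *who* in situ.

The auditor will mention who can endorse the manuscript after lunch.

'who' is the subject of the clause embedded under 'mention'. It moves to the left edge, and the trace sits right after 'mention':
Who will the auditor mention ___ can endorse the manuscript after lunch?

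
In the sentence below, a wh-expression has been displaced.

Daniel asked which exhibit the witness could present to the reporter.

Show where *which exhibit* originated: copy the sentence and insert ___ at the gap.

In situ: The witness could present which exhibit to the reporter.
The filler 'which exhibit' is interpreted as the direct object of 'present'. The gap is right after 'present'.

Daniel asked which exhibit the witness could present ___ to the reporter.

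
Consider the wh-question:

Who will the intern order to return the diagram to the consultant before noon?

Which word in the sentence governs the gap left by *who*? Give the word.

Underlying clause: The intern will order who to return the diagram to the consultant before noon.
'who' functions as the direct object of 'order'. Wh-movement fronts it, leaving a gap right after 'order':
Who will the intern order ___ to return the diagram to the consultant before noon?

order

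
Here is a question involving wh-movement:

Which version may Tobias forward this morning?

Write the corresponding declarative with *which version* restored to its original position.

The filler 'which version' is interpreted as the direct object of 'forward'. Fronting leaves a gap immediately after 'forward':
Which version may Tobias forward ___ this morning?

Tobias may forward which version this morning.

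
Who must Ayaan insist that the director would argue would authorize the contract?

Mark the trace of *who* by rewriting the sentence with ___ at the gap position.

Underlying clause: Ayaan must insist that the director would argue who would authorize the contract.
The filler 'who' is interpreted as the subject of the clause embedded under 'argue'. The gap is right after 'argue'.

Who must Ayaan insist that the director would argue ___ would authorize the contract?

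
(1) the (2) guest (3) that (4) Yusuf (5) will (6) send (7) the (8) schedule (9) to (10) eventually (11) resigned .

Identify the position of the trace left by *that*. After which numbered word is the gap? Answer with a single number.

'that' functions as the object of the preposition 'to' (recipient of 'send'). Fronting leaves a gap immediately after 'to':
The guest that Yusuf will send the schedule to ___ eventually resigned.
'to' is word 9.

9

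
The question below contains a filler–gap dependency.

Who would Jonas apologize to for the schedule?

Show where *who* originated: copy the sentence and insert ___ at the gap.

In situ: Jonas would apologize to who for the schedule.
'who' functions as the object of the preposition 'to'. The gap is right after 'to'.

Who would Jonas apologize to ___ for the schedule?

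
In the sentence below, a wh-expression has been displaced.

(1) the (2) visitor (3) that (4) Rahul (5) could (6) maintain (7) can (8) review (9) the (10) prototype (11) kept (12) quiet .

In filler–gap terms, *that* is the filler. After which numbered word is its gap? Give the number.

6

'that' is the subject of the clause embedded under 'maintain'. It moves to the left edge, and the trace sits right after 'maintain':
The visitor that Rahul could maintain ___ can review the prototype kept quiet.
'maintain' is word 6.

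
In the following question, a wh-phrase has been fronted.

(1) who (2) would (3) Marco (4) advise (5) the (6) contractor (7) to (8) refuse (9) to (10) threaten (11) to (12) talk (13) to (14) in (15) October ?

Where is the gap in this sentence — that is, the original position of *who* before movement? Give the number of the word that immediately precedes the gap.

13

Before movement: Marco would advise the contractor to refuse to threaten to talk to who in October.
The filler 'who' is interpreted as the object of the preposition 'to'. Fronting leaves a gap immediately after 'to':
Who would Marco advise the contractor to refuse to threaten to talk to ___ in October?
'to' is word 13.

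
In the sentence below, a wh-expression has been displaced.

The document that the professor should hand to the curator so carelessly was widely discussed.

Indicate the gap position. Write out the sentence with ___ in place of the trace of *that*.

The document that the professor should hand ___ to the curator so carelessly was widely discussed.

The filler 'that' is interpreted as the direct object of 'hand'. The gap is right after 'hand'.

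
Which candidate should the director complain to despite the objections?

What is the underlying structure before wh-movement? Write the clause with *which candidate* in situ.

'which candidate' is the object of the preposition 'to'. Fronting leaves a gap immediately after 'to':
Which candidate should the director complain to ___ despite the objections?

The director should complain to which candidate despite the objections.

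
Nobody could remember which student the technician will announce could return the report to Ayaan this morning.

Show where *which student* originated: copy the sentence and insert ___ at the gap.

Nobody could remember which student the technician will announce ___ could return the report to Ayaan this morning.

Before movement: The technician will announce which student could return the report to Ayaan this morning.
The filler 'which student' is interpreted as the subject of the clause embedded under 'announce'. The gap is right after 'announce'.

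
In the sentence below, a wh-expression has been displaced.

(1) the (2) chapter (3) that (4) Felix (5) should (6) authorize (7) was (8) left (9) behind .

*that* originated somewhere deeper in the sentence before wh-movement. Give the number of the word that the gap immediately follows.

The filler 'that' is interpreted as the direct object of 'authorize'. Fronting leaves a gap immediately after 'authorize':
The chapter that Felix should authorize ___ was left behind.
'authorize' is word 6.

6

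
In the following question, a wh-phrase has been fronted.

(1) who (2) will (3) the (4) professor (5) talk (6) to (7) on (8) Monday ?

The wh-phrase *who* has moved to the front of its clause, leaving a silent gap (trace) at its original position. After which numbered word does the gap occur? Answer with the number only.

6

Before movement: The professor will talk to who on Monday.
The filler 'who' is interpreted as the object of the preposition 'to'. Wh-movement fronts it, leaving a gap right after 'to':
Who will the professor talk to ___ on Monday?
'to' is word 6.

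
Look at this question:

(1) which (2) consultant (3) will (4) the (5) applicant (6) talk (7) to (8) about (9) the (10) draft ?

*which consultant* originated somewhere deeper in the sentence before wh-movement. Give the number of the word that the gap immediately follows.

7

Underlying clause: The applicant will talk to which consultant about the draft.
The filler 'which consultant' is interpreted as the object of the preposition 'to'. It moves to the left edge, and the trace sits right after 'to':
Which consultant will the applicant talk to ___ about the draft?
'to' is word 7.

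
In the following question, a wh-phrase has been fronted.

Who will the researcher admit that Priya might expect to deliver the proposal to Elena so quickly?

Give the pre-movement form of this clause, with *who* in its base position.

'who' is the direct object of 'expect'. Wh-movement fronts it, leaving a gap right after 'expect':
Who will the researcher admit that Priya might expect ___ to deliver the proposal to Elena so quickly?

The researcher will admit that Priya might expect who to deliver the proposal to Elena so quickly.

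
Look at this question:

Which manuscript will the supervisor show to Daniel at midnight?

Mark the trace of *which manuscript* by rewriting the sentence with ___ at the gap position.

Which manuscript will the supervisor show ___ to Daniel at midnight?

Before movement: The supervisor will show which manuscript to Daniel at midnight.
'which manuscript' functions as the direct object of 'show'. The gap is right after 'show'.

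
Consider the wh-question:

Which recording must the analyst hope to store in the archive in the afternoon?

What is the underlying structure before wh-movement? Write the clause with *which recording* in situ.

The filler 'which recording' is interpreted as the direct object of 'store'. Wh-movement fronts it, leaving a gap right after 'store':
Which recording must the analyst hope to store ___ in the archive in the afternoon?

The analyst must hope to store which recording in the archive in the afternoon.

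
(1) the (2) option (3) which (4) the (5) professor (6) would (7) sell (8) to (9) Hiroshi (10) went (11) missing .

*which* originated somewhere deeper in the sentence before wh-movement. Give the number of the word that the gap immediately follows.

7

'which' functions as the direct object of 'sell'. Fronting leaves a gap immediately after 'sell':
The option which the professor would sell ___ to Hiroshi went missing.
'sell' is word 7.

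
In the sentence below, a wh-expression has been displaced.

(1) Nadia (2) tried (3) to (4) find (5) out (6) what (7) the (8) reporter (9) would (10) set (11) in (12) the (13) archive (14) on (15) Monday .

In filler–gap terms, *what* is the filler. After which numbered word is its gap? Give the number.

Pre-movement form: The reporter would set what in the archive on Monday.
The filler 'what' is interpreted as the direct object of 'set'. Fronting leaves a gap immediately after 'set':
Nadia tried to find out what the reporter would set ___ in the archive on Monday.
'set' is word 10.

10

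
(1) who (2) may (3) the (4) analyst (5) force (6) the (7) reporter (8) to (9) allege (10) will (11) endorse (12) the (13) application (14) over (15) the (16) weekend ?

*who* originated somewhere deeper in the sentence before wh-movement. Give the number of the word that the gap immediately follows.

Before movement: The analyst may force the reporter to allege who will endorse the application over the weekend.
The filler 'who' is interpreted as the subject of the clause embedded under 'allege'. It moves to the left edge, and the trace sits right after 'allege':
Who may the analyst force the reporter to allege ___ will endorse the application over the weekend?
'allege' is word 9.

9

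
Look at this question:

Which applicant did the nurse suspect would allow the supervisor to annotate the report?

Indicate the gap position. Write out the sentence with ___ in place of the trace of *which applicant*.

Which applicant did the nurse suspect ___ would allow the supervisor to annotate the report?

In situ: The nurse did suspect which applicant would allow the supervisor to annotate the report.
'which applicant' is the subject of the clause embedded under 'suspect'. The gap is right after 'suspect'.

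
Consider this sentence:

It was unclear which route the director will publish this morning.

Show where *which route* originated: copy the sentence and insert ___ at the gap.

Underlying clause: The director will publish which route this morning.
The filler 'which route' is interpreted as the direct object of 'publish'. The gap is right after 'publish'.

It was unclear which route the director will publish ___ this morning.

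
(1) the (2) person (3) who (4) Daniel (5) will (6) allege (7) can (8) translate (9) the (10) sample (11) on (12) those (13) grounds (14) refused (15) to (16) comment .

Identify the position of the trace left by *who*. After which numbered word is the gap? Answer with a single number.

The filler 'who' is interpreted as the subject of the clause embedded under 'allege'. Wh-movement fronts it, leaving a gap right after 'allege':
The person who Daniel will allege ___ can translate the sample on those grounds refused to comment.
'allege' is word 6.

6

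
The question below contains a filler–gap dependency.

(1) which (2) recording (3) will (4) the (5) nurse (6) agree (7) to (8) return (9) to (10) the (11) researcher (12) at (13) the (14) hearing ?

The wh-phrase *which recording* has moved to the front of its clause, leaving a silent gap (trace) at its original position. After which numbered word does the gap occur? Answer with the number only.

Underlying clause: The nurse will agree to return which recording to the researcher at the hearing.
The filler 'which recording' is interpreted as the direct object of 'return'. Fronting leaves a gap immediately after 'return':
Which recording will the nurse agree to return ___ to the researcher at the hearing?
'return' is word 8.

8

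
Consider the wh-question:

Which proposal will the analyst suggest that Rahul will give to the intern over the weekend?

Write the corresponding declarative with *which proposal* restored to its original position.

'which proposal' functions as the direct object of 'give'. It moves to the left edge, and the trace sits right after 'give':
Which proposal will the analyst suggest that Rahul will give ___ to the intern over the weekend?

The analyst will suggest that Rahul will give which proposal to the intern over the weekend.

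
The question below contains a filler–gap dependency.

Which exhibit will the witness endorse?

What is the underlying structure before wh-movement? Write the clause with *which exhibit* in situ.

'which exhibit' is the direct object of 'endorse'. It moves to the left edge, and the trace sits right after 'endorse':
Which exhibit will the witness endorse ___?

The witness will endorse which exhibit.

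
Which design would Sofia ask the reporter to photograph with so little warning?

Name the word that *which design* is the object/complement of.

Pre-movement form: Sofia would ask the reporter to photograph which design with so little warning.
The filler 'which design' is interpreted as the direct object of 'photograph'. Wh-movement fronts it, leaving a gap right after 'photograph':
Which design would Sofia ask the reporter to photograph ___ with so little warning?

photograph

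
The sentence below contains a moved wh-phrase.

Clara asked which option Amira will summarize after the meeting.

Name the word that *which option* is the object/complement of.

Before movement: Amira will summarize which option after the meeting.
'which option' is the direct object of 'summarize'. It moves to the left edge, and the trace sits right after 'summarize':
Clara asked which option Amira will summarize ___ after the meeting.

summarize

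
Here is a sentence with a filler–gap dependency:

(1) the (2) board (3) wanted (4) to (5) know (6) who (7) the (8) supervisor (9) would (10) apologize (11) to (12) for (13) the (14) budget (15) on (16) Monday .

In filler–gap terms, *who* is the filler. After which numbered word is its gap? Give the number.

Before movement: The supervisor would apologize to who for the budget on Monday.
'who' functions as the object of the preposition 'to'. Fronting leaves a gap immediately after 'to':
The board wanted to know who the supervisor would apologize to ___ for the budget on Monday.
'to' is word 11.

11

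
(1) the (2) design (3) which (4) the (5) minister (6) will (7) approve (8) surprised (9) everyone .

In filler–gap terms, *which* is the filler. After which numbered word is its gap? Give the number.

7

The filler 'which' is interpreted as the direct object of 'approve'. Wh-movement fronts it, leaving a gap right after 'approve':
The design which the minister will approve ___ surprised everyone.
'approve' is word 7.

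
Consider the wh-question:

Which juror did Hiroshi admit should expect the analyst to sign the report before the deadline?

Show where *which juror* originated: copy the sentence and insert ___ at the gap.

Which juror did Hiroshi admit ___ should expect the analyst to sign the report before the deadline?

Before movement: Hiroshi did admit which juror should expect the analyst to sign the report before the deadline.
The filler 'which juror' is interpreted as the subject of the clause embedded under 'admit'. The gap is right after 'admit'.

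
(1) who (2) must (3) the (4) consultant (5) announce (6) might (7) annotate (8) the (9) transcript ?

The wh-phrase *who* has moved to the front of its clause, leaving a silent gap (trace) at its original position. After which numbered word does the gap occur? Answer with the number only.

5

Before movement: The consultant must announce who might annotate the transcript.
'who' is the subject of the clause embedded under 'announce'. It moves to the left edge, and the trace sits right after 'announce':
Who must the consultant announce ___ might annotate the transcript?
'announce' is word 5.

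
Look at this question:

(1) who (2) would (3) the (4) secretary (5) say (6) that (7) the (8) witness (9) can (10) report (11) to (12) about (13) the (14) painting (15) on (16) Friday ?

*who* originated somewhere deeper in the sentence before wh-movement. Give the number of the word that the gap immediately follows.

Underlying clause: The secretary would say that the witness can report to who about the painting on Friday.
The filler 'who' is interpreted as the object of the preposition 'to'. Fronting leaves a gap immediately after 'to':
Who would the secretary say that the witness can report to ___ about the painting on Friday?
'to' is word 11.

11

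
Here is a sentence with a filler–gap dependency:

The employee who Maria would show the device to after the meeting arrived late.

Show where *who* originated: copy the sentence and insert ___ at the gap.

The employee who Maria would show the device to ___ after the meeting arrived late.

'who' is the object of the preposition 'to' (recipient of 'show'). The gap is right after 'to'.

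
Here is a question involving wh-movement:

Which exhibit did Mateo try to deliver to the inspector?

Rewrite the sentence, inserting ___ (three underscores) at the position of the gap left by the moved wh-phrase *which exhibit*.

Pre-movement form: Mateo did try to deliver which exhibit to the inspector.
'which exhibit' is the direct object of 'deliver'. The gap is right after 'deliver'.

Which exhibit did Mateo try to deliver ___ to the inspector?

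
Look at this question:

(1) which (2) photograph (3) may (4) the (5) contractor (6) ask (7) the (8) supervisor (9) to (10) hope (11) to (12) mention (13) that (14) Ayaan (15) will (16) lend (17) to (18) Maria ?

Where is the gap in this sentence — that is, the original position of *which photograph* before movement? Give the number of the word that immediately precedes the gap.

16

Pre-movement form: The contractor may ask the supervisor to hope to mention that Ayaan will lend which photograph to Maria.
The filler 'which photograph' is interpreted as the direct object of 'lend'. Fronting leaves a gap immediately after 'lend':
Which photograph may the contractor ask the supervisor to hope to mention that Ayaan will lend ___ to Maria?
'lend' is word 16.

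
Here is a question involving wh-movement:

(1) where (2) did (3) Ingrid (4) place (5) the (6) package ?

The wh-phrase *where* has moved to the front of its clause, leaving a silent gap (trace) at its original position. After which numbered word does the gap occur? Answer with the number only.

6

Underlying clause: Ingrid did place the package where.
The filler 'where' is interpreted as the locative complement of 'place'. Fronting leaves a gap immediately after 'package':
Where did Ingrid place the package ___?
'package' is word 6.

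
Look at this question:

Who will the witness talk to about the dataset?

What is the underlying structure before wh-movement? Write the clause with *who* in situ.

'who' is the object of the preposition 'to'. Fronting leaves a gap immediately after 'to':
Who will the witness talk to ___ about the dataset?

The witness will talk to who about the dataset.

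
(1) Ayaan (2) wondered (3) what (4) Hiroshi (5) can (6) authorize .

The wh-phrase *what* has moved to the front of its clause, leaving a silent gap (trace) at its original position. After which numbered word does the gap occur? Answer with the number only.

6

Pre-movement form: Hiroshi can authorize what.
The filler 'what' is interpreted as the direct object of 'authorize'. Fronting leaves a gap immediately after 'authorize':
Ayaan wondered what Hiroshi can authorize ___.
'authorize' is word 6.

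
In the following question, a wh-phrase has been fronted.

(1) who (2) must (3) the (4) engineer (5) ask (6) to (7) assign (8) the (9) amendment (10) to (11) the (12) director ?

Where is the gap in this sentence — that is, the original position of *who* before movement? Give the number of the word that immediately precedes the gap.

5

In situ: The engineer must ask who to assign the amendment to the director.
'who' is the direct object of 'ask'. Fronting leaves a gap immediately after 'ask':
Who must the engineer ask ___ to assign the amendment to the director?
'ask' is word 5.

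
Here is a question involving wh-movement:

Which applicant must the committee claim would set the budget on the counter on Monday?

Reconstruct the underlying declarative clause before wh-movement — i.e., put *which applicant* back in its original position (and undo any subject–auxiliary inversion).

The committee must claim which applicant would set the budget on the counter on Monday.

'which applicant' functions as the subject of the clause embedded under 'claim'. Wh-movement fronts it, leaving a gap right after 'claim':
Which applicant must the committee claim ___ would set the budget on the counter on Monday?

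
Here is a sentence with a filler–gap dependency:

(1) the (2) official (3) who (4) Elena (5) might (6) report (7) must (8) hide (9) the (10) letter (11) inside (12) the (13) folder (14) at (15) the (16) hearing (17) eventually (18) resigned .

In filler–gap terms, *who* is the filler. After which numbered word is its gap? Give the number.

'who' is the subject of the clause embedded under 'report'. Fronting leaves a gap immediately after 'report':
The official who Elena might report ___ must hide the letter inside the folder at the hearing eventually resigned.
'report' is word 6.

6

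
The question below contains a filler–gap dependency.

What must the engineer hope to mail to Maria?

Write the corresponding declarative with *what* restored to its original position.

The engineer must hope to mail what to Maria.

'what' functions as the direct object of 'mail'. Fronting leaves a gap immediately after 'mail':
What must the engineer hope to mail ___ to Maria?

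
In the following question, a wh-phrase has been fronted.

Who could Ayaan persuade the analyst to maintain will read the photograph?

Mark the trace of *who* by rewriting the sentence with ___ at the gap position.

Who could Ayaan persuade the analyst to maintain ___ will read the photograph?

Pre-movement form: Ayaan could persuade the analyst to maintain who will read the photograph.
The filler 'who' is interpreted as the subject of the clause embedded under 'maintain'. The gap is right after 'maintain'.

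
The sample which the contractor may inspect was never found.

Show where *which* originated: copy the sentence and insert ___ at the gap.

The sample which the contractor may inspect ___ was never found.

'which' is the direct object of 'inspect'. The gap is right after 'inspect'.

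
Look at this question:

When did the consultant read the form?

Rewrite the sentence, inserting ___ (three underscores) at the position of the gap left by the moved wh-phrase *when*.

Underlying clause: The consultant did read the form when.
'when' is the temporal adjunct. The gap is right after 'form'.

When did the consultant read the form ___?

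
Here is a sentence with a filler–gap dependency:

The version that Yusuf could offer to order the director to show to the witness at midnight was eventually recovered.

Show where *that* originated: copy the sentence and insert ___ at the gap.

The version that Yusuf could offer to order the director to show ___ to the witness at midnight was eventually recovered.

'that' is the direct object of 'show'. The gap is right after 'show'.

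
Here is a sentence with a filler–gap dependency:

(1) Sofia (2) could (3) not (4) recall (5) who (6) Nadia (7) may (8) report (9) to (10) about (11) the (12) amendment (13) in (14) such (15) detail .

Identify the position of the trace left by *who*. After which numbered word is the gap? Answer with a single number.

9

Underlying clause: Nadia may report to who about the amendment in such detail.
The filler 'who' is interpreted as the object of the preposition 'to'. It moves to the left edge, and the trace sits right after 'to':
Sofia could not recall who Nadia may report to ___ about the amendment in such detail.
'to' is word 9.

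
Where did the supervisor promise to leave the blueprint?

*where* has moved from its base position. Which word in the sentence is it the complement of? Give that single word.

In situ: The supervisor did promise to leave the blueprint where.
The filler 'where' is interpreted as the locative complement of 'leave'. Fronting leaves a gap immediately after 'blueprint':
Where did the supervisor promise to leave the blueprint ___?

leave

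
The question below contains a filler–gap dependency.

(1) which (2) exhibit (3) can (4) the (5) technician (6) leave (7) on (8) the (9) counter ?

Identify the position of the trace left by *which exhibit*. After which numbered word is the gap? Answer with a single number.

6

Pre-movement form: The technician can leave which exhibit on the counter.
'which exhibit' functions as the direct object of 'leave'. Wh-movement fronts it, leaving a gap right after 'leave':
Which exhibit can the technician leave ___ on the counter?
'leave' is word 6.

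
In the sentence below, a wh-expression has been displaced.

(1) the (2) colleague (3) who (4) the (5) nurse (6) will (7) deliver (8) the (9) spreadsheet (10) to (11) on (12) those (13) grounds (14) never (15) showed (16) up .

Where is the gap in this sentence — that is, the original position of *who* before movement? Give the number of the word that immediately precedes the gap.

10

The filler 'who' is interpreted as the object of the preposition 'to' (recipient of 'deliver'). It moves to the left edge, and the trace sits right after 'to':
The colleague who the nurse will deliver the spreadsheet to ___ on those grounds never showed up.
'to' is word 10.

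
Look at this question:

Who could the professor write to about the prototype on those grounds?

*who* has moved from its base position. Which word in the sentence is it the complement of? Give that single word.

to

Before movement: The professor could write to who about the prototype on those grounds.
'who' is the object of the preposition 'to'. Fronting leaves a gap immediately after 'to':
Who could the professor write to ___ about the prototype on those grounds?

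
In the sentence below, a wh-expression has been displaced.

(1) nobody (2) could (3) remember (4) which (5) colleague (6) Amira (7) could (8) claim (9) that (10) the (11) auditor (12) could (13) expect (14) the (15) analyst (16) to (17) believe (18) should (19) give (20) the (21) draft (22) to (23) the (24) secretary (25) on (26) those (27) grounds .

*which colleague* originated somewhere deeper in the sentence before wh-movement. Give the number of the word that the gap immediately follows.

Underlying clause: Amira could claim that the auditor could expect the analyst to believe which colleague should give the draft to the secretary on those grounds.
'which colleague' is the subject of the clause embedded under 'believe'. Fronting leaves a gap immediately after 'believe':
Nobody could remember which colleague Amira could claim that the auditor could expect the analyst to believe ___ should give the draft to the secretary on those grounds.
'believe' is word 17.

17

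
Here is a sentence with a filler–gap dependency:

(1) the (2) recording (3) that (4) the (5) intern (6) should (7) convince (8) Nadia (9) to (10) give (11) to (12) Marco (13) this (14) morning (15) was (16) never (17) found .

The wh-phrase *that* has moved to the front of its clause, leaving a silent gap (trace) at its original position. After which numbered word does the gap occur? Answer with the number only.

'that' functions as the direct object of 'give'. Wh-movement fronts it, leaving a gap right after 'give':
The recording that the intern should convince Nadia to give ___ to Marco this morning was never found.
'give' is word 10.

10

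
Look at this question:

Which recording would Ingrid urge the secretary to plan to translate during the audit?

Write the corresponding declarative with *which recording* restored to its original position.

The filler 'which recording' is interpreted as the direct object of 'translate'. Fronting leaves a gap immediately after 'translate':
Which recording would Ingrid urge the secretary to plan to translate ___ during the audit?

Ingrid would urge the secretary to plan to translate which recording during the audit.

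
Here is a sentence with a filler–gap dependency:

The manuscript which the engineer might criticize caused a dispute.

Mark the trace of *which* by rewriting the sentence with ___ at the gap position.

The manuscript which the engineer might criticize ___ caused a dispute.

'which' is the direct object of 'criticize'. The gap is right after 'criticize'.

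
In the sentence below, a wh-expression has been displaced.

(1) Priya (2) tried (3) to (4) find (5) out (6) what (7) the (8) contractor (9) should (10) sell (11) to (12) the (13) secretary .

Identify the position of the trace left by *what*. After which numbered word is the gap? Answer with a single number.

In situ: The contractor should sell what to the secretary.
'what' is the direct object of 'sell'. Fronting leaves a gap immediately after 'sell':
Priya tried to find out what the contractor should sell ___ to the secretary.
'sell' is word 10.

10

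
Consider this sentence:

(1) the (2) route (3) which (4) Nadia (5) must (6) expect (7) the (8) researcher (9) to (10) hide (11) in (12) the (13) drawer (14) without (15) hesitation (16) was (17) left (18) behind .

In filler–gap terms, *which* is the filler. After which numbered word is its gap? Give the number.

10

The filler 'which' is interpreted as the direct object of 'hide'. Fronting leaves a gap immediately after 'hide':
The route which Nadia must expect the researcher to hide ___ in the drawer without hesitation was left behind.
'hide' is word 10.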